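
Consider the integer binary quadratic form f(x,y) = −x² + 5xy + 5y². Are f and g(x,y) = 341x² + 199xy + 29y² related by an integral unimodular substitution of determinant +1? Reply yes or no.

D₁ = 45, D₂ = 45
river cycle of f (length 2): (5, 5, -1), (-1, 5, 5)
river cycle of g (length 2): (5, 5, -1), (-1, 5, 5)
cycles coincide ⇒ equivalent

yes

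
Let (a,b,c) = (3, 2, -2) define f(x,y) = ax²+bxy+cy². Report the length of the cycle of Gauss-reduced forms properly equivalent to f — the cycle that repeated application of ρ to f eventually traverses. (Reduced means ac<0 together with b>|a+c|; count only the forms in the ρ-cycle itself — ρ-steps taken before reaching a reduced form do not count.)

D = 28, ⌊√D⌋ = 5
river: ρ → (-2,2,3)
river: ρ → (3,4,-1)
river: ρ → (-1,4,3)
river: ρ → (3,2,-2)
ρ-cycle length = 4 (tail of 0 descent steps not counted)

4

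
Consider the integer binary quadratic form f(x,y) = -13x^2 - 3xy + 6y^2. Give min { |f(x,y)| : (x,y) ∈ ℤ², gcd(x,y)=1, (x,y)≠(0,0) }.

descent: ρ → (6,15,-4)  [lands on river]
river: ρ → (-4,17,2)
river: ρ → (2,15,-12)
river: ρ → (-12,9,5)
river: ρ → (5,11,-10)
river: ρ → (-10,9,6)
closes: descent 1, river 6
min |a| on river = 2

2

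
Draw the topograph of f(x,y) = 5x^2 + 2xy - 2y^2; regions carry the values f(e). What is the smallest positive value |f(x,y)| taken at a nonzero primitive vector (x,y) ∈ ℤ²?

descent: ρ → (-2,6,1)  [lands on river]
river: ρ → (1,6,-2)
closes: descent 1, river 2
min |a| on river = 1

1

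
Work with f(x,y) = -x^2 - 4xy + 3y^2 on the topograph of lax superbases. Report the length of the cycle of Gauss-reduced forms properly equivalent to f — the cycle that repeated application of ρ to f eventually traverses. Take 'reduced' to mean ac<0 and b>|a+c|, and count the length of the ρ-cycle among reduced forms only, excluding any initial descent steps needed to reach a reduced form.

D = 28, ⌊√D⌋ = 5
descent: ρ → (3,4,-1)  [lands on river]
river: ρ → (-1,4,3)
river: ρ → (3,2,-2)
river: ρ → (-2,2,3)
ρ-cycle length = 4 (tail of 1 descent step not counted)

4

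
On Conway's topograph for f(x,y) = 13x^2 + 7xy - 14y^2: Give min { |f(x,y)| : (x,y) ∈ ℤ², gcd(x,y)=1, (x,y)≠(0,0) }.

river: ρ → (-14,21,6)
river: ρ → (6,27,-2)
river: ρ → (-2,25,19)
river: ρ → (19,13,-8)
river: ρ → (-8,19,13)
river: ρ → (13,7,-14)
closes: descent 0, river 6
min |a| on river = 2

2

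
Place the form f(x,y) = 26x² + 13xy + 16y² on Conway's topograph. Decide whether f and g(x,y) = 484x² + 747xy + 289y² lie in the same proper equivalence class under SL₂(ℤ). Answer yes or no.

D₁ = -1495, D₂ = -1495
f: flip: (26,13,16)→(16,-13,26)
f: reduced (well bottom): (16,-13,26) with a≤c, −a<b≤a
g: translate: b→-221 (≡747 mod 968), so (484,747,289)→(484,-221,26)
g: flip: (484,-221,26)→(26,221,484)
g: translate: b→13 (≡221 mod 52), so (26,221,484)→(26,13,16)
g: flip: (26,13,16)→(16,-13,26)
g: reduced (well bottom): (16,-13,26) with a≤c, −a<b≤a
reduced forms (16, -13, 26) vs (16, -13, 26) ⇒ equivalent

yes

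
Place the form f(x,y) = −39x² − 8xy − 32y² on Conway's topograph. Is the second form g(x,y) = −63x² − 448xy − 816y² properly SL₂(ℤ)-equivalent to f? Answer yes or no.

D₁ = -4928, D₂ = -4928
f is negative-definite; reduce −f:
−f: flip: (39,8,32)→(32,-8,39)
−f: reduced (well bottom): (32,-8,39) with a≤c, −a<b≤a
flip sign back: reduced form of f is (-32,8,-39)
g is negative-definite; reduce −g:
−g: translate: b→-56 (≡448 mod 126), so (63,448,816)→(63,-56,32)
−g: flip: (63,-56,32)→(32,56,63)
−g: translate: b→-8 (≡56 mod 64), so (32,56,63)→(32,-8,39)
−g: reduced (well bottom): (32,-8,39) with a≤c, −a<b≤a
flip sign back: reduced form of g is (-32,8,-39)
reduced forms (-32, 8, -39) vs (-32, 8, -39) ⇒ equivalent

yes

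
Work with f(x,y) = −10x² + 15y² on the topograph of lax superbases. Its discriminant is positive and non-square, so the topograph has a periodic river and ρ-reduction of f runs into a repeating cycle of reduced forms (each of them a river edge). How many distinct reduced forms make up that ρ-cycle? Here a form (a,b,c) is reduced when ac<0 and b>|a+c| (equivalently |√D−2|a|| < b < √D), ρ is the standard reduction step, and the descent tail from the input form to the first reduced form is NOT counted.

D = 600, ⌊√D⌋ = 24
descent: ρ → (15,0,-10)
descent: ρ → (-10,20,5)  [lands on river]
river: ρ → (5,20,-10)
ρ-cycle length = 2 (tail of 2 descent steps not counted)

2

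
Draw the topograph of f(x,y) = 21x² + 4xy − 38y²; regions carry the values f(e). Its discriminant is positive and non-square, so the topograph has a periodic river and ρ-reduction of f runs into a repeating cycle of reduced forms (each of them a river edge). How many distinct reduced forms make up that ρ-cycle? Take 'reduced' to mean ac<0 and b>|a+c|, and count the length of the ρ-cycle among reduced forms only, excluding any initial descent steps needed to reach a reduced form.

D = 3208, ⌊√D⌋ = 56
descent: ρ → (-38,-4,21)
descent: ρ → (21,46,-13)  [lands on river]
river: ρ → (-13,32,42)
river: ρ → (42,52,-3)
river: ρ → (-3,56,6)
river: ρ → (6,52,-21)
river: ρ → (-21,32,26)
river: ρ → (26,20,-27)
river: ρ → (-27,34,19)
river: ρ → (19,42,-19)
river: ρ → (-19,34,27)
river: ρ → (27,20,-26)
river: ρ → (-26,32,21)
river: ρ → (21,52,-6)
river: ρ → (-6,56,3)
river: ρ → (3,52,-42)
river: ρ → (-42,32,13)
river: ρ → (13,46,-21)
river: ρ → (-21,38,21)
ρ-cycle length = 18 (tail of 2 descent steps not counted)

18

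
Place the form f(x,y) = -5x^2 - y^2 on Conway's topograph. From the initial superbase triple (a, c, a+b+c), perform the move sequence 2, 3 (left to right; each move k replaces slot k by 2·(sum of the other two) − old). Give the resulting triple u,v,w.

start (-5,-1,-6) = (f(1,0),f(0,1),f(1,1))
replace slot 2: 2·((-5)+(-6)) − (-1) = -21 → (-5,-21,-6)
replace slot 3: 2·((-5)+(-21)) − (-6) = -46 → (-5,-21,-46)

-5,-21,-46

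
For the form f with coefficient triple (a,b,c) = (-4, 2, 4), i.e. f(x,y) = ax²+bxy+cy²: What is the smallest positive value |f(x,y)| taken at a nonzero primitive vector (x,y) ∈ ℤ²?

river: ρ → (4,6,-2)
river: ρ → (-2,6,4)
river: ρ → (4,2,-4)
river: ρ → (-4,6,2)
river: ρ → (2,6,-4)
river: ρ → (-4,2,4)
closes: descent 0, river 6
min |a| on river = 2

2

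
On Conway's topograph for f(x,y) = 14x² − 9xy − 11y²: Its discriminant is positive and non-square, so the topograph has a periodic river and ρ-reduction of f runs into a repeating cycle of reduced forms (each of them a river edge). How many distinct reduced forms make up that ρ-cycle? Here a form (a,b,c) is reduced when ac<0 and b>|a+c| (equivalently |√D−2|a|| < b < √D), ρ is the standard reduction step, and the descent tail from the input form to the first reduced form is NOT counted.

D = 697, ⌊√D⌋ = 26
descent: ρ → (-11,9,14)  [lands on river]
river: ρ → (14,19,-6)
river: ρ → (-6,17,17)
river: ρ → (17,17,-6)
river: ρ → (-6,19,14)
river: ρ → (14,9,-11)
river: ρ → (-11,13,12)
river: ρ → (12,11,-12)
river: ρ → (-12,13,11)
river: ρ → (11,9,-14)
river: ρ → (-14,19,6)
river: ρ → (6,17,-17)
river: ρ → (-17,17,6)
river: ρ → (6,19,-14)
river: ρ → (-14,9,11)
river: ρ → (11,13,-12)
river: ρ → (-12,11,12)
river: ρ → (12,13,-11)
ρ-cycle length = 18 (tail of 1 descent step not counted)

18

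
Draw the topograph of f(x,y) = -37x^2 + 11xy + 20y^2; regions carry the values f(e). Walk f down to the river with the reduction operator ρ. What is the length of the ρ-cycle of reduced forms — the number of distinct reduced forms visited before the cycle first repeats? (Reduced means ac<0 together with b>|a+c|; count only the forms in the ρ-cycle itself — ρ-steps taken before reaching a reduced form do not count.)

D = 3081, ⌊√D⌋ = 55
descent: ρ → (20,29,-28)  [lands on river]
river: ρ → (-28,27,21)
river: ρ → (21,15,-34)
river: ρ → (-34,53,2)
river: ρ → (2,55,-7)
river: ρ → (-7,43,44)
river: ρ → (44,45,-6)
river: ρ → (-6,51,20)
ρ-cycle length = 8 (tail of 1 descent step not counted)

8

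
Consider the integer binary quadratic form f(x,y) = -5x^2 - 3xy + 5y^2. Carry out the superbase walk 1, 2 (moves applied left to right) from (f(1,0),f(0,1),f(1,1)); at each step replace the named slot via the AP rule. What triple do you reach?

start (-5,5,-3) = (f(1,0),f(0,1),f(1,1))
replace slot 1: 2·(5+(-3)) − (-5) = 9 → (9,5,-3)
replace slot 2: 2·(9+(-3)) − 5 = 7 → (9,7,-3)

9,7,-3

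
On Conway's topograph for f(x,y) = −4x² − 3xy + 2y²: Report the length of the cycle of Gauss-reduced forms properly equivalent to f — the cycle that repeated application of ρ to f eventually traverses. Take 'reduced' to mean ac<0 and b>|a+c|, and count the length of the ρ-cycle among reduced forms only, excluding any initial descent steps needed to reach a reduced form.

D = 41, ⌊√D⌋ = 6
descent: ρ → (2,3,-4)  [lands on river]
river: ρ → (-4,5,1)
river: ρ → (1,5,-4)
river: ρ → (-4,3,2)
river: ρ → (2,5,-2)
river: ρ → (-2,3,4)
river: ρ → (4,5,-1)
river: ρ → (-1,5,4)
river: ρ → (4,3,-2)
river: ρ → (-2,5,2)
ρ-cycle length = 10 (tail of 1 descent step not counted)

10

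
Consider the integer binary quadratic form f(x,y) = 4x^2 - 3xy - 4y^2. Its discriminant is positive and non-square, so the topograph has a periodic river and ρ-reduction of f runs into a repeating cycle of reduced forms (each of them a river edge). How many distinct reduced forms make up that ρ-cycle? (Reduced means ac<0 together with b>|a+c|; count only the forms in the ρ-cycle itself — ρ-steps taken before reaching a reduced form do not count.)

D = 73, ⌊√D⌋ = 8
descent: ρ → (-4,3,4)  [lands on river]
river: ρ → (4,5,-3)
river: ρ → (-3,7,2)
river: ρ → (2,5,-6)
river: ρ → (-6,7,1)
river: ρ → (1,7,-6)
river: ρ → (-6,5,2)
river: ρ → (2,7,-3)
river: ρ → (-3,5,4)
river: ρ → (4,3,-4)
river: ρ → (-4,5,3)
river: ρ → (3,7,-2)
river: ρ → (-2,5,6)
river: ρ → (6,7,-1)
river: ρ → (-1,7,6)
river: ρ → (6,5,-2)
river: ρ → (-2,7,3)
river: ρ → (3,5,-4)
ρ-cycle length = 18 (tail of 1 descent step not counted)

18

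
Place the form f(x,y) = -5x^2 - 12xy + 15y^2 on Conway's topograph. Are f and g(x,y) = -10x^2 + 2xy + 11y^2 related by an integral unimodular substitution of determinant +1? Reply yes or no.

D₁ = 444, D₂ = 444
river cycle of f (length 6): (15, 12, -5), (-5, 18, 6), (6, 18, -5), (-5, 12, 15), (15, 18, -2), (-2, 18, 15)
river cycle of g (length 6): (11, 20, -1), (-1, 20, 11), (11, 2, -10), (-10, 18, 3), (3, 18, -10), (-10, 2, 11)
cycles differ ⇒ inequivalent

no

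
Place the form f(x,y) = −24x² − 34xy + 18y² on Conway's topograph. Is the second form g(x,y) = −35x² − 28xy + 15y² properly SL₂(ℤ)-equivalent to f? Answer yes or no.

D₁ = 2884, D₂ = 2884
river cycle of f (length 36): (18, 34, -24), (-24, 14, 28), (28, 42, -10), (-10, 38, 36), (36, 34, -12), (-12, 38, 30), (30, 22, -20), (-20, 18, 32), (32, 46, -6), (-6, 50, 16), … (26 more)
river cycle of g (length 40): (15, 28, -35), (-35, 42, 8), (8, 38, -45), (-45, 52, 1), (1, 52, -45), (-45, 38, 8), (8, 42, -35), (-35, 28, 15), (15, 32, -31), (-31, 30, 16), … (30 more)
cycles differ ⇒ inequivalent

no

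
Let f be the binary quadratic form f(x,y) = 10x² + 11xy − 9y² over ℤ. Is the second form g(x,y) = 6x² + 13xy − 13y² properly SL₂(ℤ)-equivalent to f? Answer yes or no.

D₁ = 481, D₂ = 481
river cycle of f (length 30): (-9, 7, 12), (12, 17, -4), (-4, 15, 16), (16, 17, -3), (-3, 19, 10), (10, 21, -1), (-1, 21, 10), (10, 19, -3), (-3, 17, 16), (16, 15, -4), … (20 more)
river cycle of g (length 26): (-13, 13, 6), (6, 11, -15), (-15, 19, 2), (2, 21, -5), (-5, 19, 6), (6, 17, -8), (-8, 15, 8), (8, 17, -6), (-6, 19, 5), (5, 21, -2), … (16 more)
cycles differ ⇒ inequivalent

no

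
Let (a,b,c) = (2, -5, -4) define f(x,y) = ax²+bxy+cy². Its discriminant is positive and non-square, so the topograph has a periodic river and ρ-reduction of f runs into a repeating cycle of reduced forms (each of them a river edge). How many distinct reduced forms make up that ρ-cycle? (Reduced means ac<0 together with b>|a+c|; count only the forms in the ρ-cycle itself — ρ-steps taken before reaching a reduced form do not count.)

D = 57, ⌊√D⌋ = 7
descent: ρ → (-4,5,2)  [lands on river]
river: ρ → (2,7,-1)
river: ρ → (-1,7,2)
river: ρ → (2,5,-4)
river: ρ → (-4,3,3)
river: ρ → (3,3,-4)
ρ-cycle length = 6 (tail of 1 descent step not counted)

6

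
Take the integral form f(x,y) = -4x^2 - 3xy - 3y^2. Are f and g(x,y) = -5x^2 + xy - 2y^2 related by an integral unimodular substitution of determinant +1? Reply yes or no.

D₁ = -39, D₂ = -39
f is negative-definite; reduce −f:
−f: flip: (4,3,3)→(3,-3,4)
−f: translate: b→3 (≡-3 mod 6), so (3,-3,4)→(3,3,4)
−f: reduced (well bottom): (3,3,4) with a≤c, −a<b≤a
flip sign back: reduced form of f is (-3,-3,-4)
g is negative-definite; reduce −g:
−g: flip: (5,-1,2)→(2,1,5)
−g: reduced (well bottom): (2,1,5) with a≤c, −a<b≤a
flip sign back: reduced form of g is (-2,-1,-5)
reduced forms (-3, -3, -4) vs (-2, -1, -5) ⇒ inequivalent

no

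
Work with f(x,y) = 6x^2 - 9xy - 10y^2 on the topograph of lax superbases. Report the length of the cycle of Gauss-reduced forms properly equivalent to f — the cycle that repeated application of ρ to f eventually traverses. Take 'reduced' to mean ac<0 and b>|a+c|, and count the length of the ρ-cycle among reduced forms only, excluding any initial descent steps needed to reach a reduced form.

D = 321, ⌊√D⌋ = 17
descent: ρ → (-10,9,6)  [lands on river]
river: ρ → (6,15,-4)
river: ρ → (-4,17,2)
river: ρ → (2,15,-12)
river: ρ → (-12,9,5)
river: ρ → (5,11,-10)
ρ-cycle length = 6 (tail of 1 descent step not counted)

6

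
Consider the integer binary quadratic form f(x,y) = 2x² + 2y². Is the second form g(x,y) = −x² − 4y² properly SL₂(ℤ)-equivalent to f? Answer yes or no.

D₁ = -16, D₂ = -16
f: reduced (well bottom): (2,0,2) with a≤c, −a<b≤a
g is negative-definite; reduce −g:
−g: reduced (well bottom): (1,0,4) with a≤c, −a<b≤a
flip sign back: reduced form of g is (-1,0,-4)
reduced forms (2, 0, 2) vs (-1, 0, -4) ⇒ inequivalent

no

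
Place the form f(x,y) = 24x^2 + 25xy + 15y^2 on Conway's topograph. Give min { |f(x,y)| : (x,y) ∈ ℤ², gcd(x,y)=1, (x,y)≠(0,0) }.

translate: b→-23 (≡25 mod 48), so (24,25,15)→(24,-23,14)
flip: (24,-23,14)→(14,23,24)
translate: b→-5 (≡23 mod 28), so (14,23,24)→(14,-5,15)
reduced (well bottom): (14,-5,15) with a≤c, −a<b≤a
well minimum = a = 14

14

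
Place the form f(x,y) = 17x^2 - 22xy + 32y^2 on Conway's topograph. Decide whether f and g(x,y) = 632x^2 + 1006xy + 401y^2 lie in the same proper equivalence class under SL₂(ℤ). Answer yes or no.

D₁ = -1692, D₂ = -1692
f: translate: b→12 (≡-22 mod 34), so (17,-22,32)→(17,12,27)
f: reduced (well bottom): (17,12,27) with a≤c, −a<b≤a
g: translate: b→-258 (≡1006 mod 1264), so (632,1006,401)→(632,-258,27)
g: flip: (632,-258,27)→(27,258,632)
g: translate: b→-12 (≡258 mod 54), so (27,258,632)→(27,-12,17)
g: flip: (27,-12,17)→(17,12,27)
g: reduced (well bottom): (17,12,27) with a≤c, −a<b≤a
reduced forms (17, 12, 27) vs (17, 12, 27) ⇒ equivalent

yes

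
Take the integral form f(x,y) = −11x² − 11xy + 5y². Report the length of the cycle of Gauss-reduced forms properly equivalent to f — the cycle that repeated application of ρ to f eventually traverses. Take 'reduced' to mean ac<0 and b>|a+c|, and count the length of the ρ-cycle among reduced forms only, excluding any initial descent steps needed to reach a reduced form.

D = 341, ⌊√D⌋ = 18
descent: ρ → (5,11,-11)  [lands on river]
river: ρ → (-11,11,5)
river: ρ → (5,9,-13)
river: ρ → (-13,17,1)
river: ρ → (1,17,-13)
river: ρ → (-13,9,5)
ρ-cycle length = 6 (tail of 1 descent step not counted)

6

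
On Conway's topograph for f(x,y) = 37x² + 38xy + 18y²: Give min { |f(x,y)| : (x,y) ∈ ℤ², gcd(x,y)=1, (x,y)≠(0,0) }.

translate: b→-36 (≡38 mod 74), so (37,38,18)→(37,-36,17)
flip: (37,-36,17)→(17,36,37)
translate: b→2 (≡36 mod 34), so (17,36,37)→(17,2,18)
reduced (well bottom): (17,2,18) with a≤c, −a<b≤a
well minimum = a = 17

17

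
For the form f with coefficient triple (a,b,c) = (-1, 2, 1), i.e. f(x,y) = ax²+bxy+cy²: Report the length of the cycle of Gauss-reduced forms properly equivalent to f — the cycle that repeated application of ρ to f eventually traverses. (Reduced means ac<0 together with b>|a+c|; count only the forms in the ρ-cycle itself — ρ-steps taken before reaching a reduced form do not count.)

D = 8, ⌊√D⌋ = 2
river: ρ → (1,2,-1)
river: ρ → (-1,2,1)
ρ-cycle length = 2 (tail of 0 descent steps not counted)

2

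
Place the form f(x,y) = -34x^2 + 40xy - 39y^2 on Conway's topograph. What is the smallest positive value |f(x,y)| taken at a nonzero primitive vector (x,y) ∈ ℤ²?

translate: b→28 (≡-40 mod 68), so (34,-40,39)→(34,28,33)
flip: (34,28,33)→(33,-28,34)
reduced (well bottom): (33,-28,34) with a≤c, −a<b≤a
well minimum |f| = |-33| = 33 (negative-definite)

33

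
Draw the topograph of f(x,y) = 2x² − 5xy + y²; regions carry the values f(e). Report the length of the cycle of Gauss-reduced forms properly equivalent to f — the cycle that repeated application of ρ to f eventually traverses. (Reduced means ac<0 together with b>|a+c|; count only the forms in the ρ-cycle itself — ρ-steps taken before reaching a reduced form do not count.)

D = 17, ⌊√D⌋ = 4
descent: ρ → (1,3,-2)  [lands on river]
river: ρ → (-2,1,2)
river: ρ → (2,3,-1)
river: ρ → (-1,3,2)
river: ρ → (2,1,-2)
river: ρ → (-2,3,1)
ρ-cycle length = 6 (tail of 1 descent step not counted)

6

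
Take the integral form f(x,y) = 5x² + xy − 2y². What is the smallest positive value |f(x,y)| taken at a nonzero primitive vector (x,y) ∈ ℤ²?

descent: ρ → (-2,3,4)  [lands on river]
river: ρ → (4,5,-1)
river: ρ → (-1,5,4)
river: ρ → (4,3,-2)
river: ρ → (-2,5,2)
river: ρ → (2,3,-4)
river: ρ → (-4,5,1)
river: ρ → (1,5,-4)
river: ρ → (-4,3,2)
river: ρ → (2,5,-2)
closes: descent 1, river 10
min |a| on river = 1

1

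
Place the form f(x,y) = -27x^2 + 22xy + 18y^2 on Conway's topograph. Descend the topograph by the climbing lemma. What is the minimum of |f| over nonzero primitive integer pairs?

river: ρ → (18,14,-31)
river: ρ → (-31,48,1)
river: ρ → (1,48,-31)
river: ρ → (-31,14,18)
river: ρ → (18,22,-27)
river: ρ → (-27,32,13)
river: ρ → (13,46,-6)
river: ρ → (-6,38,41)
river: ρ → (41,44,-3)
river: ρ → (-3,46,26)
river: ρ → (26,6,-23)
river: ρ → (-23,40,9)
river: ρ → (9,32,-39)
river: ρ → (-39,46,2)
river: ρ → (2,46,-39)
river: ρ → (-39,32,9)
river: ρ → (9,40,-23)
river: ρ → (-23,6,26)
river: ρ → (26,46,-3)
river: ρ → (-3,44,41)
river: ρ → (41,38,-6)
river: ρ → (-6,46,13)
river: ρ → (13,32,-27)
river: ρ → (-27,22,18)
closes: descent 0, river 24
min |a| on river = 1

1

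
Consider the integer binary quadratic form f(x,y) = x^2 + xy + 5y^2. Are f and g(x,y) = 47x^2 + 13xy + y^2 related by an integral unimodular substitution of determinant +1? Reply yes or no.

D₁ = -19, D₂ = -19
f: reduced (well bottom): (1,1,5) with a≤c, −a<b≤a
g: flip: (47,13,1)→(1,-13,47)
g: translate: b→1 (≡-13 mod 2), so (1,-13,47)→(1,1,5)
g: reduced (well bottom): (1,1,5) with a≤c, −a<b≤a
reduced forms (1, 1, 5) vs (1, 1, 5) ⇒ equivalent

yes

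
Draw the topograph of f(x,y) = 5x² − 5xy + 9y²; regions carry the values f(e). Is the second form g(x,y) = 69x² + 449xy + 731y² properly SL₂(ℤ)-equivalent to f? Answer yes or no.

D₁ = -155, D₂ = -155
f: translate: b→5 (≡-5 mod 10), so (5,-5,9)→(5,5,9)
f: reduced (well bottom): (5,5,9) with a≤c, −a<b≤a
g: translate: b→35 (≡449 mod 138), so (69,449,731)→(69,35,5)
g: flip: (69,35,5)→(5,-35,69)
g: translate: b→5 (≡-35 mod 10), so (5,-35,69)→(5,5,9)
g: reduced (well bottom): (5,5,9) with a≤c, −a<b≤a
reduced forms (5, 5, 9) vs (5, 5, 9) ⇒ equivalent

yes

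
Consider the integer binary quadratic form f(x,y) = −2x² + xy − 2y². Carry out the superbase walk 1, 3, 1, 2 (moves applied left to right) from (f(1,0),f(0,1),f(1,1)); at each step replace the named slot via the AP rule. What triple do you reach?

start (-2,-2,-3) = (f(1,0),f(0,1),f(1,1))
replace slot 1: 2·((-2)+(-3)) − (-2) = -8 → (-8,-2,-3)
replace slot 3: 2·((-8)+(-2)) − (-3) = -17 → (-8,-2,-17)
replace slot 1: 2·((-2)+(-17)) − (-8) = -30 → (-30,-2,-17)
replace slot 2: 2·((-30)+(-17)) − (-2) = -92 → (-30,-92,-17)

-30,-92,-17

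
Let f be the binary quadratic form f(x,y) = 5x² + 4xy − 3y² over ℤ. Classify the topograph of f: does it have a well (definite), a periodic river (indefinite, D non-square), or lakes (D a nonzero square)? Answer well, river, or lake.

D = b²−4ac = 4² − 4·5·(-3) = 76
D > 0 non-square ⇒ indefinite ⇒ periodic river

river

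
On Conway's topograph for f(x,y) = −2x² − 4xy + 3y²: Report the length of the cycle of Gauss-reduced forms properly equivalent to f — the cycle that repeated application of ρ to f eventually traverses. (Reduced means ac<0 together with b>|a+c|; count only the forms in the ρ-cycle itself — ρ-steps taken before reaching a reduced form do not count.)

D = 40, ⌊√D⌋ = 6
descent: ρ → (3,4,-2)  [lands on river]
river: ρ → (-2,4,3)
river: ρ → (3,2,-3)
river: ρ → (-3,4,2)
river: ρ → (2,4,-3)
river: ρ → (-3,2,3)
ρ-cycle length = 6 (tail of 1 descent step not counted)

6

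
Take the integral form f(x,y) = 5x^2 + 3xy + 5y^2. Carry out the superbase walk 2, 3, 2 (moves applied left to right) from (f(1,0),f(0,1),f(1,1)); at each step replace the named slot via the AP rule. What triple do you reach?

start (5,5,13) = (f(1,0),f(0,1),f(1,1))
replace slot 2: 2·(5+13) − 5 = 31 → (5,31,13)
replace slot 3: 2·(5+31) − 13 = 59 → (5,31,59)
replace slot 2: 2·(5+59) − 31 = 97 → (5,97,59)

5,97,59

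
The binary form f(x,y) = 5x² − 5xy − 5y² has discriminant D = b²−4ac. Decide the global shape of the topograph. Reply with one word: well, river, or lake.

D = b²−4ac = (-5)² − 4·5·(-5) = 125
D > 0 non-square ⇒ indefinite ⇒ periodic river

river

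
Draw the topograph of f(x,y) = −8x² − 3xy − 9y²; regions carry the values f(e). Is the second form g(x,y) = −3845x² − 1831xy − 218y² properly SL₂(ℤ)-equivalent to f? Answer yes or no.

D₁ = -279, D₂ = -279
f is negative-definite; reduce −f:
−f: reduced (well bottom): (8,3,9) with a≤c, −a<b≤a
flip sign back: reduced form of f is (-8,-3,-9)
g is negative-definite; reduce −g:
−g: flip: (3845,1831,218)→(218,-1831,3845)
−g: translate: b→-87 (≡-1831 mod 436), so (218,-1831,3845)→(218,-87,9)
−g: flip: (218,-87,9)→(9,87,218)
−g: translate: b→-3 (≡87 mod 18), so (9,87,218)→(9,-3,8)
−g: flip: (9,-3,8)→(8,3,9)
−g: reduced (well bottom): (8,3,9) with a≤c, −a<b≤a
flip sign back: reduced form of g is (-8,-3,-9)
reduced forms (-8, -3, -9) vs (-8, -3, -9) ⇒ equivalent

yes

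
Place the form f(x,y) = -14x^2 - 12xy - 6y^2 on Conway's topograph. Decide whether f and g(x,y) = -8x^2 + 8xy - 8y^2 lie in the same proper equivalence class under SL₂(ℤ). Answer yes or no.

D₁ = -192, D₂ = -192
f is negative-definite; reduce −f:
−f: flip: (14,12,6)→(6,-12,14)
−f: translate: b→0 (≡-12 mod 12), so (6,-12,14)→(6,0,8)
−f: reduced (well bottom): (6,0,8) with a≤c, −a<b≤a
flip sign back: reduced form of f is (-6,0,-8)
g is negative-definite; reduce −g:
−g: translate: b→8 (≡-8 mod 16), so (8,-8,8)→(8,8,8)
−g: reduced (well bottom): (8,8,8) with a≤c, −a<b≤a
flip sign back: reduced form of g is (-8,-8,-8)
reduced forms (-6, 0, -8) vs (-8, -8, -8) ⇒ inequivalent

no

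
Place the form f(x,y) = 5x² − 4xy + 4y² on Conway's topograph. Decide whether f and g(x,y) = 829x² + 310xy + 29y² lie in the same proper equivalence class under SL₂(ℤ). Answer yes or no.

D₁ = -64, D₂ = -64
f: flip: (5,-4,4)→(4,4,5)
f: reduced (well bottom): (4,4,5) with a≤c, −a<b≤a
g: flip: (829,310,29)→(29,-310,829)
g: translate: b→-20 (≡-310 mod 58), so (29,-310,829)→(29,-20,4)
g: flip: (29,-20,4)→(4,20,29)
g: translate: b→4 (≡20 mod 8), so (4,20,29)→(4,4,5)
g: reduced (well bottom): (4,4,5) with a≤c, −a<b≤a
reduced forms (4, 4, 5) vs (4, 4, 5) ⇒ equivalent

yes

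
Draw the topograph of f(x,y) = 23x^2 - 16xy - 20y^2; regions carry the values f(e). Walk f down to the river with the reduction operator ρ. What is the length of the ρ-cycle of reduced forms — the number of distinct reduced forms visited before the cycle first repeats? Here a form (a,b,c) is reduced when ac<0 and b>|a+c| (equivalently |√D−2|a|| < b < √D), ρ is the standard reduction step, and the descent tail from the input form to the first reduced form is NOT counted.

D = 2096, ⌊√D⌋ = 45
descent: ρ → (-20,16,23)  [lands on river]
river: ρ → (23,30,-13)
river: ρ → (-13,22,31)
river: ρ → (31,40,-4)
river: ρ → (-4,40,31)
river: ρ → (31,22,-13)
river: ρ → (-13,30,23)
river: ρ → (23,16,-20)
river: ρ → (-20,24,19)
river: ρ → (19,14,-25)
river: ρ → (-25,36,8)
river: ρ → (8,44,-5)
river: ρ → (-5,36,40)
river: ρ → (40,44,-1)
river: ρ → (-1,44,40)
river: ρ → (40,36,-5)
river: ρ → (-5,44,8)
river: ρ → (8,36,-25)
river: ρ → (-25,14,19)
river: ρ → (19,24,-20)
ρ-cycle length = 20 (tail of 1 descent step not counted)

20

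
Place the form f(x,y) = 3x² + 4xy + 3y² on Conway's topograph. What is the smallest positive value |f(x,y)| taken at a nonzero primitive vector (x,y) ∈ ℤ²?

translate: b→-2 (≡4 mod 6), so (3,4,3)→(3,-2,2)
flip: (3,-2,2)→(2,2,3)
reduced (well bottom): (2,2,3) with a≤c, −a<b≤a
well minimum = a = 2

2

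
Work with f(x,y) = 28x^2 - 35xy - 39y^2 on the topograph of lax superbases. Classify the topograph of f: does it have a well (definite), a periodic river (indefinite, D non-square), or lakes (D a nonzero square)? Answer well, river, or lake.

D = b²−4ac = (-35)² − 4·28·(-39) = 5593
D > 0 non-square ⇒ indefinite ⇒ periodic river

river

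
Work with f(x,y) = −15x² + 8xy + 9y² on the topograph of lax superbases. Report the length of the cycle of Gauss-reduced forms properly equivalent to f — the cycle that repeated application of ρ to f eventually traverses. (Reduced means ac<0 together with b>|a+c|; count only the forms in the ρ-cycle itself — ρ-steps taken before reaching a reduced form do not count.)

D = 604, ⌊√D⌋ = 24
river: ρ → (9,10,-14)
river: ρ → (-14,18,5)
river: ρ → (5,22,-6)
river: ρ → (-6,14,17)
river: ρ → (17,20,-3)
river: ρ → (-3,22,10)
river: ρ → (10,18,-7)
river: ρ → (-7,24,1)
river: ρ → (1,24,-7)
river: ρ → (-7,18,10)
river: ρ → (10,22,-3)
river: ρ → (-3,20,17)
river: ρ → (17,14,-6)
river: ρ → (-6,22,5)
river: ρ → (5,18,-14)
river: ρ → (-14,10,9)
river: ρ → (9,8,-15)
river: ρ → (-15,22,2)
river: ρ → (2,22,-15)
river: ρ → (-15,8,9)
ρ-cycle length = 20 (tail of 0 descent steps not counted)

20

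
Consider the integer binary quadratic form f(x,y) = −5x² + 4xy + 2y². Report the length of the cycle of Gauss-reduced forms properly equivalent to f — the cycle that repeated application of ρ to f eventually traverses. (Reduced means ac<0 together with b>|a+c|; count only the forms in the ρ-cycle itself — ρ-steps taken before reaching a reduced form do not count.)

D = 56, ⌊√D⌋ = 7
river: ρ → (2,4,-5)
river: ρ → (-5,6,1)
river: ρ → (1,6,-5)
river: ρ → (-5,4,2)
ρ-cycle length = 4 (tail of 0 descent steps not counted)

4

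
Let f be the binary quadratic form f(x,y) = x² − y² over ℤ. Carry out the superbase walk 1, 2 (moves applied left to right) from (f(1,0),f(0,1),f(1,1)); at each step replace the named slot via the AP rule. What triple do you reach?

start (1,-1,0) = (f(1,0),f(0,1),f(1,1))
replace slot 1: 2·((-1)+0) − 1 = -3 → (-3,-1,0)
replace slot 2: 2·((-3)+0) − (-1) = -5 → (-3,-5,0)

-3,-5,0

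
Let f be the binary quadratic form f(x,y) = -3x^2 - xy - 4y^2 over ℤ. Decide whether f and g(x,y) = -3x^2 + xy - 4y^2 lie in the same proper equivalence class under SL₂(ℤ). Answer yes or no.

D₁ = -47, D₂ = -47
f is negative-definite; reduce −f:
−f: reduced (well bottom): (3,1,4) with a≤c, −a<b≤a
flip sign back: reduced form of f is (-3,-1,-4)
g is negative-definite; reduce −g:
−g: reduced (well bottom): (3,-1,4) with a≤c, −a<b≤a
flip sign back: reduced form of g is (-3,1,-4)
reduced forms (-3, -1, -4) vs (-3, 1, -4) ⇒ inequivalent

no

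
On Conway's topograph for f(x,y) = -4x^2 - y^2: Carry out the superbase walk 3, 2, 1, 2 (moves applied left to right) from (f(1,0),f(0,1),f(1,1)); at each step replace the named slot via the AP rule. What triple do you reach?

start (-4,-1,-5) = (f(1,0),f(0,1),f(1,1))
replace slot 3: 2·((-4)+(-1)) − (-5) = -5 → (-4,-1,-5)
replace slot 2: 2·((-4)+(-5)) − (-1) = -17 → (-4,-17,-5)
replace slot 1: 2·((-17)+(-5)) − (-4) = -40 → (-40,-17,-5)
replace slot 2: 2·((-40)+(-5)) − (-17) = -73 → (-40,-73,-5)

-40,-73,-5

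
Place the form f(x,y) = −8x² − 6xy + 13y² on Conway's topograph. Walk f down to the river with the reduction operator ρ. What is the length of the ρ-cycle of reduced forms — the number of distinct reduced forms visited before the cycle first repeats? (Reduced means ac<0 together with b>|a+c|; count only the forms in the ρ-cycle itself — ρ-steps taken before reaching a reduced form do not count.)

D = 452, ⌊√D⌋ = 21
descent: ρ → (13,6,-8)  [lands on river]
river: ρ → (-8,10,11)
river: ρ → (11,12,-7)
river: ρ → (-7,16,7)
river: ρ → (7,12,-11)
river: ρ → (-11,10,8)
river: ρ → (8,6,-13)
river: ρ → (-13,20,1)
river: ρ → (1,20,-13)
river: ρ → (-13,6,8)
river: ρ → (8,10,-11)
river: ρ → (-11,12,7)
river: ρ → (7,16,-7)
river: ρ → (-7,12,11)
river: ρ → (11,10,-8)
river: ρ → (-8,6,13)
river: ρ → (13,20,-1)
river: ρ → (-1,20,13)
ρ-cycle length = 18 (tail of 1 descent step not counted)

18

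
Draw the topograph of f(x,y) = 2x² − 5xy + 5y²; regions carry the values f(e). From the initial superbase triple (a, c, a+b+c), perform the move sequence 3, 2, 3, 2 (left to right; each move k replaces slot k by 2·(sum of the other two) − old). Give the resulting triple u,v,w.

start (2,5,2) = (f(1,0),f(0,1),f(1,1))
replace slot 3: 2·(2+5) − 2 = 12 → (2,5,12)
replace slot 2: 2·(2+12) − 5 = 23 → (2,23,12)
replace slot 3: 2·(2+23) − 12 = 38 → (2,23,38)
replace slot 2: 2·(2+38) − 23 = 57 → (2,57,38)

2,57,38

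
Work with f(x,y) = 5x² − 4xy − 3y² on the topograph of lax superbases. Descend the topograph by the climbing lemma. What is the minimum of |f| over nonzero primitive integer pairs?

descent: ρ → (-3,4,5)  [lands on river]
river: ρ → (5,6,-2)
river: ρ → (-2,6,5)
river: ρ → (5,4,-3)
river: ρ → (-3,8,1)
river: ρ → (1,8,-3)
closes: descent 1, river 6
min |a| on river = 1

1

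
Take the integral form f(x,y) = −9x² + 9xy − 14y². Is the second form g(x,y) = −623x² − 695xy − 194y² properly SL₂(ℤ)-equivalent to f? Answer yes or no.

D₁ = -423, D₂ = -423
f is negative-definite; reduce −f:
−f: translate: b→9 (≡-9 mod 18), so (9,-9,14)→(9,9,14)
−f: reduced (well bottom): (9,9,14) with a≤c, −a<b≤a
flip sign back: reduced form of f is (-9,-9,-14)
g is negative-definite; reduce −g:
−g: translate: b→-551 (≡695 mod 1246), so (623,695,194)→(623,-551,122)
−g: flip: (623,-551,122)→(122,551,623)
−g: translate: b→63 (≡551 mod 244), so (122,551,623)→(122,63,9)
−g: flip: (122,63,9)→(9,-63,122)
−g: translate: b→9 (≡-63 mod 18), so (9,-63,122)→(9,9,14)
−g: reduced (well bottom): (9,9,14) with a≤c, −a<b≤a
flip sign back: reduced form of g is (-9,-9,-14)
reduced forms (-9, -9, -14) vs (-9, -9, -14) ⇒ equivalent

yes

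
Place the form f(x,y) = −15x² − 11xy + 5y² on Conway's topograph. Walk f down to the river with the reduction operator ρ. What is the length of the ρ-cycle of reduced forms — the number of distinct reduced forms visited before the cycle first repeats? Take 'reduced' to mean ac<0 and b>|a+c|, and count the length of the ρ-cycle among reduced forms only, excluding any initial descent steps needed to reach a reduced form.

D = 421, ⌊√D⌋ = 20
descent: ρ → (5,11,-15)  [lands on river]
river: ρ → (-15,19,1)
river: ρ → (1,19,-15)
river: ρ → (-15,11,5)
river: ρ → (5,19,-3)
river: ρ → (-3,17,11)
river: ρ → (11,5,-9)
river: ρ → (-9,13,7)
river: ρ → (7,15,-7)
river: ρ → (-7,13,9)
river: ρ → (9,5,-11)
river: ρ → (-11,17,3)
river: ρ → (3,19,-5)
river: ρ → (-5,11,15)
river: ρ → (15,19,-1)
river: ρ → (-1,19,15)
river: ρ → (15,11,-5)
river: ρ → (-5,19,3)
river: ρ → (3,17,-11)
river: ρ → (-11,5,9)
river: ρ → (9,13,-7)
river: ρ → (-7,15,7)
river: ρ → (7,13,-9)
river: ρ → (-9,5,11)
river: ρ → (11,17,-3)
river: ρ → (-3,19,5)
ρ-cycle length = 26 (tail of 1 descent step not counted)

26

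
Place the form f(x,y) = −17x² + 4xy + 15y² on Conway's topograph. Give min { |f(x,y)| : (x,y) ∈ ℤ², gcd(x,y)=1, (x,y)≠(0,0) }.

river: ρ → (15,26,-6)
river: ρ → (-6,22,23)
river: ρ → (23,24,-5)
river: ρ → (-5,26,18)
river: ρ → (18,10,-13)
river: ρ → (-13,16,15)
river: ρ → (15,14,-14)
river: ρ → (-14,14,15)
river: ρ → (15,16,-13)
river: ρ → (-13,10,18)
river: ρ → (18,26,-5)
river: ρ → (-5,24,23)
river: ρ → (23,22,-6)
river: ρ → (-6,26,15)
river: ρ → (15,4,-17)
river: ρ → (-17,30,2)
river: ρ → (2,30,-17)
river: ρ → (-17,4,15)
closes: descent 0, river 18
min |a| on river = 2

2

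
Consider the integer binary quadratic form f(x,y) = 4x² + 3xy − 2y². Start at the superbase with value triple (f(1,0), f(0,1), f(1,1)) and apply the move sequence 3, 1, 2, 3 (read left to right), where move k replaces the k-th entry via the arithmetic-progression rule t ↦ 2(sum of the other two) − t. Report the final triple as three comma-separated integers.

start (4,-2,5) = (f(1,0),f(0,1),f(1,1))
replace slot 3: 2·(4+(-2)) − 5 = -1 → (4,-2,-1)
replace slot 1: 2·((-2)+(-1)) − 4 = -10 → (-10,-2,-1)
replace slot 2: 2·((-10)+(-1)) − (-2) = -20 → (-10,-20,-1)
replace slot 3: 2·((-10)+(-20)) − (-1) = -59 → (-10,-20,-59)

-10,-20,-59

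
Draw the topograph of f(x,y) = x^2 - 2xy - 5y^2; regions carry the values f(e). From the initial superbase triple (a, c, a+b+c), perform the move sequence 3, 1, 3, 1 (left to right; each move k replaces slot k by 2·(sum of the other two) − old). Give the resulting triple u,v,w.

start (1,-5,-6) = (f(1,0),f(0,1),f(1,1))
replace slot 3: 2·(1+(-5)) − (-6) = -2 → (1,-5,-2)
replace slot 1: 2·((-5)+(-2)) − 1 = -15 → (-15,-5,-2)
replace slot 3: 2·((-15)+(-5)) − (-2) = -38 → (-15,-5,-38)
replace slot 1: 2·((-5)+(-38)) − (-15) = -71 → (-71,-5,-38)

-71,-5,-38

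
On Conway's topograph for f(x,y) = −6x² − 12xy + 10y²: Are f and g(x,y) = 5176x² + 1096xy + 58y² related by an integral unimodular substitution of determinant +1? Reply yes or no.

D₁ = 384, D₂ = 384
river cycle of f (length 4): (10, 12, -6), (-6, 12, 10), (10, 8, -8), (-8, 8, 10)
river cycle of g (length 4): (10, 12, -6), (-6, 12, 10), (10, 8, -8), (-8, 8, 10)
cycles coincide ⇒ equivalent

yes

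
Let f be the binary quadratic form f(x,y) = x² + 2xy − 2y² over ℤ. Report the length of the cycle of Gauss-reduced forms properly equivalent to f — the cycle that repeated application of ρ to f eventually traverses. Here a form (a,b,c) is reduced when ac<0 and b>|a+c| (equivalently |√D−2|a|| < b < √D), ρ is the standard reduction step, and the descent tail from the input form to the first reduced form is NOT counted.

D = 12, ⌊√D⌋ = 3
river: ρ → (-2,2,1)
river: ρ → (1,2,-2)
ρ-cycle length = 2 (tail of 0 descent steps not counted)

2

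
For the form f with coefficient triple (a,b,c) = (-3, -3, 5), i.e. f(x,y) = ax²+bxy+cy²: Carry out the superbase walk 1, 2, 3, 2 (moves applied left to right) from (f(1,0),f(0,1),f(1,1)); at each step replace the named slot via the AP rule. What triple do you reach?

start (-3,5,-1) = (f(1,0),f(0,1),f(1,1))
replace slot 1: 2·(5+(-1)) − (-3) = 11 → (11,5,-1)
replace slot 2: 2·(11+(-1)) − 5 = 15 → (11,15,-1)
replace slot 3: 2·(11+15) − (-1) = 53 → (11,15,53)
replace slot 2: 2·(11+53) − 15 = 113 → (11,113,53)

11,113,53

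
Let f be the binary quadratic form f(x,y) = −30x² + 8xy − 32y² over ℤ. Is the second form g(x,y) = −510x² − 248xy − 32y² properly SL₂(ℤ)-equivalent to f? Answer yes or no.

D₁ = -3776, D₂ = -3776
f is negative-definite; reduce −f:
−f: reduced (well bottom): (30,-8,32) with a≤c, −a<b≤a
flip sign back: reduced form of f is (-30,8,-32)
g is negative-definite; reduce −g:
−g: flip: (510,248,32)→(32,-248,510)
−g: translate: b→8 (≡-248 mod 64), so (32,-248,510)→(32,8,30)
−g: flip: (32,8,30)→(30,-8,32)
−g: reduced (well bottom): (30,-8,32) with a≤c, −a<b≤a
flip sign back: reduced form of g is (-30,8,-32)
reduced forms (-30, 8, -32) vs (-30, 8, -32) ⇒ equivalent

yes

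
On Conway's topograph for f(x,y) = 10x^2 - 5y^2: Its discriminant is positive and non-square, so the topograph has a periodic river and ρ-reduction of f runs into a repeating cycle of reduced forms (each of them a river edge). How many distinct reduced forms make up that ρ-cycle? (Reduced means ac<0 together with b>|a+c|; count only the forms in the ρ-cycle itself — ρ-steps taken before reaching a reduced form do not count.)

D = 200, ⌊√D⌋ = 14
descent: ρ → (-5,10,5)  [lands on river]
river: ρ → (5,10,-5)
ρ-cycle length = 2 (tail of 1 descent step not counted)

2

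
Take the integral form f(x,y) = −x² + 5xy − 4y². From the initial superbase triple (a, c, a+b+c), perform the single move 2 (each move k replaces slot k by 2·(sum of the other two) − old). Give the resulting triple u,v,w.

start (-1,-4,0) = (f(1,0),f(0,1),f(1,1))
replace slot 2: 2·((-1)+0) − (-4) = 2 → (-1,2,0)

-1,2,0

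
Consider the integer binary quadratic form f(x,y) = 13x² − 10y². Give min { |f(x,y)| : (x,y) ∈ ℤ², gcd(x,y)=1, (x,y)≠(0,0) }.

descent: ρ → (-10,20,3)  [lands on river]
river: ρ → (3,22,-3)
river: ρ → (-3,20,10)
river: ρ → (10,20,-3)
river: ρ → (-3,22,3)
river: ρ → (3,20,-10)
closes: descent 1, river 6
min |a| on river = 3

3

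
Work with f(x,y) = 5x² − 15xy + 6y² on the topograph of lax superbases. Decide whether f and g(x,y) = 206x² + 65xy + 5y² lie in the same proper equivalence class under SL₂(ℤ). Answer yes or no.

D₁ = 105, D₂ = 105
river cycle of f (length 6): (6, 3, -4), (-4, 5, 5), (5, 5, -4), (-4, 3, 6), (6, 9, -1), (-1, 9, 6)
river cycle of g (length 6): (5, 5, -4), (-4, 3, 6), (6, 9, -1), (-1, 9, 6), (6, 3, -4), (-4, 5, 5)
cycles coincide ⇒ equivalent

yes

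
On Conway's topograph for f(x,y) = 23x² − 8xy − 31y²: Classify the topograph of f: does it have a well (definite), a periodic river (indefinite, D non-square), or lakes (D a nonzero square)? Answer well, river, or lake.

D = b²−4ac = (-8)² − 4·23·(-31) = 2916
D = 54² is a perfect square ⇒ form factors over ℤ ⇒ lakes

lake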